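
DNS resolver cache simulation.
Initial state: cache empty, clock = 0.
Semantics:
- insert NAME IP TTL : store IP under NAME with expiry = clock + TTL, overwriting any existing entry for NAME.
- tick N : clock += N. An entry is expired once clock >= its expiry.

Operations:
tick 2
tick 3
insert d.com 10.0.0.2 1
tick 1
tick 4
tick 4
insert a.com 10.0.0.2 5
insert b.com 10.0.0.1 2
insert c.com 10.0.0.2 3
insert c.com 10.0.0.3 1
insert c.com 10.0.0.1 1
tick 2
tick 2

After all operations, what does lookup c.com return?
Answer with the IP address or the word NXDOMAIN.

Op 1: tick 2 -> clock=2.
Op 2: tick 3 -> clock=5.
Op 3: insert d.com -> 10.0.0.2 (expiry=5+1=6). clock=5
Op 4: tick 1 -> clock=6. purged={d.com}
Op 5: tick 4 -> clock=10.
Op 6: tick 4 -> clock=14.
Op 7: insert a.com -> 10.0.0.2 (expiry=14+5=19). clock=14
Op 8: insert b.com -> 10.0.0.1 (expiry=14+2=16). clock=14
Op 9: insert c.com -> 10.0.0.2 (expiry=14+3=17). clock=14
Op 10: insert c.com -> 10.0.0.3 (expiry=14+1=15). clock=14
Op 11: insert c.com -> 10.0.0.1 (expiry=14+1=15). clock=14
Op 12: tick 2 -> clock=16. purged={b.com,c.com}
Op 13: tick 2 -> clock=18.
lookup c.com: not in cache (expired or never inserted)

Answer: NXDOMAIN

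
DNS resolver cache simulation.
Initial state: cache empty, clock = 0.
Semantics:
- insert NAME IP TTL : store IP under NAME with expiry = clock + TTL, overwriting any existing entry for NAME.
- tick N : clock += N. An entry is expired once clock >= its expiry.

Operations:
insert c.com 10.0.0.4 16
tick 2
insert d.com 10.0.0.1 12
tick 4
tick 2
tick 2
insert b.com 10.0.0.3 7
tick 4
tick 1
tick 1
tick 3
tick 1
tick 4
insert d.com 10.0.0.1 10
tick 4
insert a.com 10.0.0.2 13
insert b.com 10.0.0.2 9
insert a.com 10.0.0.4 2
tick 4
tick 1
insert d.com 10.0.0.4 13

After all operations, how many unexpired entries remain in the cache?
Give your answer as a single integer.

Op 1: insert c.com -> 10.0.0.4 (expiry=0+16=16). clock=0
Op 2: tick 2 -> clock=2.
Op 3: insert d.com -> 10.0.0.1 (expiry=2+12=14). clock=2
Op 4: tick 4 -> clock=6.
Op 5: tick 2 -> clock=8.
Op 6: tick 2 -> clock=10.
Op 7: insert b.com -> 10.0.0.3 (expiry=10+7=17). clock=10
Op 8: tick 4 -> clock=14. purged={d.com}
Op 9: tick 1 -> clock=15.
Op 10: tick 1 -> clock=16. purged={c.com}
Op 11: tick 3 -> clock=19. purged={b.com}
Op 12: tick 1 -> clock=20.
Op 13: tick 4 -> clock=24.
Op 14: insert d.com -> 10.0.0.1 (expiry=24+10=34). clock=24
Op 15: tick 4 -> clock=28.
Op 16: insert a.com -> 10.0.0.2 (expiry=28+13=41). clock=28
Op 17: insert b.com -> 10.0.0.2 (expiry=28+9=37). clock=28
Op 18: insert a.com -> 10.0.0.4 (expiry=28+2=30). clock=28
Op 19: tick 4 -> clock=32. purged={a.com}
Op 20: tick 1 -> clock=33.
Op 21: insert d.com -> 10.0.0.4 (expiry=33+13=46). clock=33
Final cache (unexpired): {b.com,d.com} -> size=2

Answer: 2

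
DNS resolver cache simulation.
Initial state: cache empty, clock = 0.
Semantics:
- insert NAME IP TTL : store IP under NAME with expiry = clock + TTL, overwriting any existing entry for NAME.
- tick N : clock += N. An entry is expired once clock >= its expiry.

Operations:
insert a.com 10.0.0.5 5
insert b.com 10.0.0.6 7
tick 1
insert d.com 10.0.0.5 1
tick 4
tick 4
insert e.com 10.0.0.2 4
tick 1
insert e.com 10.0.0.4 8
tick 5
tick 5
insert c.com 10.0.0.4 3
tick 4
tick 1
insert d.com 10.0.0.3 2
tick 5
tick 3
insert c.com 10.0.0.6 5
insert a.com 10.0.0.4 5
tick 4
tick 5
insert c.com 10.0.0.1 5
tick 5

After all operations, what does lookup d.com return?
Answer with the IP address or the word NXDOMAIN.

Op 1: insert a.com -> 10.0.0.5 (expiry=0+5=5). clock=0
Op 2: insert b.com -> 10.0.0.6 (expiry=0+7=7). clock=0
Op 3: tick 1 -> clock=1.
Op 4: insert d.com -> 10.0.0.5 (expiry=1+1=2). clock=1
Op 5: tick 4 -> clock=5. purged={a.com,d.com}
Op 6: tick 4 -> clock=9. purged={b.com}
Op 7: insert e.com -> 10.0.0.2 (expiry=9+4=13). clock=9
Op 8: tick 1 -> clock=10.
Op 9: insert e.com -> 10.0.0.4 (expiry=10+8=18). clock=10
Op 10: tick 5 -> clock=15.
Op 11: tick 5 -> clock=20. purged={e.com}
Op 12: insert c.com -> 10.0.0.4 (expiry=20+3=23). clock=20
Op 13: tick 4 -> clock=24. purged={c.com}
Op 14: tick 1 -> clock=25.
Op 15: insert d.com -> 10.0.0.3 (expiry=25+2=27). clock=25
Op 16: tick 5 -> clock=30. purged={d.com}
Op 17: tick 3 -> clock=33.
Op 18: insert c.com -> 10.0.0.6 (expiry=33+5=38). clock=33
Op 19: insert a.com -> 10.0.0.4 (expiry=33+5=38). clock=33
Op 20: tick 4 -> clock=37.
Op 21: tick 5 -> clock=42. purged={a.com,c.com}
Op 22: insert c.com -> 10.0.0.1 (expiry=42+5=47). clock=42
Op 23: tick 5 -> clock=47. purged={c.com}
lookup d.com: not in cache (expired or never inserted)

Answer: NXDOMAIN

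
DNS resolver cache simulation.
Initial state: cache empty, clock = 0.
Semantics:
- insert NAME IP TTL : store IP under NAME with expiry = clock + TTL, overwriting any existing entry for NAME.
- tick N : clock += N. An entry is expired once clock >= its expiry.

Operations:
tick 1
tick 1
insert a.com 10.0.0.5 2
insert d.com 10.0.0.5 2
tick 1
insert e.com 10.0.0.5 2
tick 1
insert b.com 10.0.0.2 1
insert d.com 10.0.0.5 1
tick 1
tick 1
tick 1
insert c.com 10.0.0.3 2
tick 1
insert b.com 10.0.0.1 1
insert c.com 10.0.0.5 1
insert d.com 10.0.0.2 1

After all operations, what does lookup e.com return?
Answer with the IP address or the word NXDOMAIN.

Answer: NXDOMAIN

Derivation:
Op 1: tick 1 -> clock=1.
Op 2: tick 1 -> clock=2.
Op 3: insert a.com -> 10.0.0.5 (expiry=2+2=4). clock=2
Op 4: insert d.com -> 10.0.0.5 (expiry=2+2=4). clock=2
Op 5: tick 1 -> clock=3.
Op 6: insert e.com -> 10.0.0.5 (expiry=3+2=5). clock=3
Op 7: tick 1 -> clock=4. purged={a.com,d.com}
Op 8: insert b.com -> 10.0.0.2 (expiry=4+1=5). clock=4
Op 9: insert d.com -> 10.0.0.5 (expiry=4+1=5). clock=4
Op 10: tick 1 -> clock=5. purged={b.com,d.com,e.com}
Op 11: tick 1 -> clock=6.
Op 12: tick 1 -> clock=7.
Op 13: insert c.com -> 10.0.0.3 (expiry=7+2=9). clock=7
Op 14: tick 1 -> clock=8.
Op 15: insert b.com -> 10.0.0.1 (expiry=8+1=9). clock=8
Op 16: insert c.com -> 10.0.0.5 (expiry=8+1=9). clock=8
Op 17: insert d.com -> 10.0.0.2 (expiry=8+1=9). clock=8
lookup e.com: not in cache (expired or never inserted)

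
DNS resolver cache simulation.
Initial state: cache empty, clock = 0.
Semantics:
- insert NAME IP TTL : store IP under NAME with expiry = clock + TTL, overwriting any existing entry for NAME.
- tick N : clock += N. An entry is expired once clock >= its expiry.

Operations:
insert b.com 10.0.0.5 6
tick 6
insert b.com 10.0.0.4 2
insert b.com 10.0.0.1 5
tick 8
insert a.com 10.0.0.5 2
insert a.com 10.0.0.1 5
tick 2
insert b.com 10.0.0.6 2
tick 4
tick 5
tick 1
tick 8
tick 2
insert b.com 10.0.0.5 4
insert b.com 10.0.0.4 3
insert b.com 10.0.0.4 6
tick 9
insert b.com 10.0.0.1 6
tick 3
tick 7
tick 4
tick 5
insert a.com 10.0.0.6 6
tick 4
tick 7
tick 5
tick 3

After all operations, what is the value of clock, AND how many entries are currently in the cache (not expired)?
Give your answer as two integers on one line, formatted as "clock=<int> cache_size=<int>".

Answer: clock=83 cache_size=0

Derivation:
Op 1: insert b.com -> 10.0.0.5 (expiry=0+6=6). clock=0
Op 2: tick 6 -> clock=6. purged={b.com}
Op 3: insert b.com -> 10.0.0.4 (expiry=6+2=8). clock=6
Op 4: insert b.com -> 10.0.0.1 (expiry=6+5=11). clock=6
Op 5: tick 8 -> clock=14. purged={b.com}
Op 6: insert a.com -> 10.0.0.5 (expiry=14+2=16). clock=14
Op 7: insert a.com -> 10.0.0.1 (expiry=14+5=19). clock=14
Op 8: tick 2 -> clock=16.
Op 9: insert b.com -> 10.0.0.6 (expiry=16+2=18). clock=16
Op 10: tick 4 -> clock=20. purged={a.com,b.com}
Op 11: tick 5 -> clock=25.
Op 12: tick 1 -> clock=26.
Op 13: tick 8 -> clock=34.
Op 14: tick 2 -> clock=36.
Op 15: insert b.com -> 10.0.0.5 (expiry=36+4=40). clock=36
Op 16: insert b.com -> 10.0.0.4 (expiry=36+3=39). clock=36
Op 17: insert b.com -> 10.0.0.4 (expiry=36+6=42). clock=36
Op 18: tick 9 -> clock=45. purged={b.com}
Op 19: insert b.com -> 10.0.0.1 (expiry=45+6=51). clock=45
Op 20: tick 3 -> clock=48.
Op 21: tick 7 -> clock=55. purged={b.com}
Op 22: tick 4 -> clock=59.
Op 23: tick 5 -> clock=64.
Op 24: insert a.com -> 10.0.0.6 (expiry=64+6=70). clock=64
Op 25: tick 4 -> clock=68.
Op 26: tick 7 -> clock=75. purged={a.com}
Op 27: tick 5 -> clock=80.
Op 28: tick 3 -> clock=83.
Final clock = 83
Final cache (unexpired): {} -> size=0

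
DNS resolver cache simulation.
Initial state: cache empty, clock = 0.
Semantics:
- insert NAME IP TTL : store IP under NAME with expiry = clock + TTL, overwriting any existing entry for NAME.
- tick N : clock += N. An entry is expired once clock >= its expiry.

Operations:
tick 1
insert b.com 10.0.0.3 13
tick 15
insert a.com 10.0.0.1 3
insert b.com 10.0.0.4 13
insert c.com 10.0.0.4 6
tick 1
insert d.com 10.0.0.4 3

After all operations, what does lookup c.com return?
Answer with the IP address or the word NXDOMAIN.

Answer: 10.0.0.4

Derivation:
Op 1: tick 1 -> clock=1.
Op 2: insert b.com -> 10.0.0.3 (expiry=1+13=14). clock=1
Op 3: tick 15 -> clock=16. purged={b.com}
Op 4: insert a.com -> 10.0.0.1 (expiry=16+3=19). clock=16
Op 5: insert b.com -> 10.0.0.4 (expiry=16+13=29). clock=16
Op 6: insert c.com -> 10.0.0.4 (expiry=16+6=22). clock=16
Op 7: tick 1 -> clock=17.
Op 8: insert d.com -> 10.0.0.4 (expiry=17+3=20). clock=17
lookup c.com: present, ip=10.0.0.4 expiry=22 > clock=17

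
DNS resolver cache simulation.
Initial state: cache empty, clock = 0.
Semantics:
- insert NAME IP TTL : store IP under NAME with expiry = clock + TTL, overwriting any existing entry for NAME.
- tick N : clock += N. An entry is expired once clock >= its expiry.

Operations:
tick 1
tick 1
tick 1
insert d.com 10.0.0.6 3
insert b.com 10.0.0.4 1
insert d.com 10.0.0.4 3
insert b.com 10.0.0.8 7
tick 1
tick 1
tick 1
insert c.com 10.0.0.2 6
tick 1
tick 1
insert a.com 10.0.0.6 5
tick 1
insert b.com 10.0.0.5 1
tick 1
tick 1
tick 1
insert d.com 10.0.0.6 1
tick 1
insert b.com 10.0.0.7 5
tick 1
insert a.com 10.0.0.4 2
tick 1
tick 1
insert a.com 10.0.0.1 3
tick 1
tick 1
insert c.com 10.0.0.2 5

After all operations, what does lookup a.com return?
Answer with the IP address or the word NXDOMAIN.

Op 1: tick 1 -> clock=1.
Op 2: tick 1 -> clock=2.
Op 3: tick 1 -> clock=3.
Op 4: insert d.com -> 10.0.0.6 (expiry=3+3=6). clock=3
Op 5: insert b.com -> 10.0.0.4 (expiry=3+1=4). clock=3
Op 6: insert d.com -> 10.0.0.4 (expiry=3+3=6). clock=3
Op 7: insert b.com -> 10.0.0.8 (expiry=3+7=10). clock=3
Op 8: tick 1 -> clock=4.
Op 9: tick 1 -> clock=5.
Op 10: tick 1 -> clock=6. purged={d.com}
Op 11: insert c.com -> 10.0.0.2 (expiry=6+6=12). clock=6
Op 12: tick 1 -> clock=7.
Op 13: tick 1 -> clock=8.
Op 14: insert a.com -> 10.0.0.6 (expiry=8+5=13). clock=8
Op 15: tick 1 -> clock=9.
Op 16: insert b.com -> 10.0.0.5 (expiry=9+1=10). clock=9
Op 17: tick 1 -> clock=10. purged={b.com}
Op 18: tick 1 -> clock=11.
Op 19: tick 1 -> clock=12. purged={c.com}
Op 20: insert d.com -> 10.0.0.6 (expiry=12+1=13). clock=12
Op 21: tick 1 -> clock=13. purged={a.com,d.com}
Op 22: insert b.com -> 10.0.0.7 (expiry=13+5=18). clock=13
Op 23: tick 1 -> clock=14.
Op 24: insert a.com -> 10.0.0.4 (expiry=14+2=16). clock=14
Op 25: tick 1 -> clock=15.
Op 26: tick 1 -> clock=16. purged={a.com}
Op 27: insert a.com -> 10.0.0.1 (expiry=16+3=19). clock=16
Op 28: tick 1 -> clock=17.
Op 29: tick 1 -> clock=18. purged={b.com}
Op 30: insert c.com -> 10.0.0.2 (expiry=18+5=23). clock=18
lookup a.com: present, ip=10.0.0.1 expiry=19 > clock=18

Answer: 10.0.0.1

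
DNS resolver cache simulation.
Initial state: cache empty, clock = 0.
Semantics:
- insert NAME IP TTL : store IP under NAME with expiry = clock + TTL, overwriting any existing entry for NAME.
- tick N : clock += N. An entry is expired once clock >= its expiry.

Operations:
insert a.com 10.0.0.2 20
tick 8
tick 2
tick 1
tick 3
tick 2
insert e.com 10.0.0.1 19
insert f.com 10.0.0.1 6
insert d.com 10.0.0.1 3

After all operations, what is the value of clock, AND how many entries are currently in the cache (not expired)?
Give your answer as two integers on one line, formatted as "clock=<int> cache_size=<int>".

Answer: clock=16 cache_size=4

Derivation:
Op 1: insert a.com -> 10.0.0.2 (expiry=0+20=20). clock=0
Op 2: tick 8 -> clock=8.
Op 3: tick 2 -> clock=10.
Op 4: tick 1 -> clock=11.
Op 5: tick 3 -> clock=14.
Op 6: tick 2 -> clock=16.
Op 7: insert e.com -> 10.0.0.1 (expiry=16+19=35). clock=16
Op 8: insert f.com -> 10.0.0.1 (expiry=16+6=22). clock=16
Op 9: insert d.com -> 10.0.0.1 (expiry=16+3=19). clock=16
Final clock = 16
Final cache (unexpired): {a.com,d.com,e.com,f.com} -> size=4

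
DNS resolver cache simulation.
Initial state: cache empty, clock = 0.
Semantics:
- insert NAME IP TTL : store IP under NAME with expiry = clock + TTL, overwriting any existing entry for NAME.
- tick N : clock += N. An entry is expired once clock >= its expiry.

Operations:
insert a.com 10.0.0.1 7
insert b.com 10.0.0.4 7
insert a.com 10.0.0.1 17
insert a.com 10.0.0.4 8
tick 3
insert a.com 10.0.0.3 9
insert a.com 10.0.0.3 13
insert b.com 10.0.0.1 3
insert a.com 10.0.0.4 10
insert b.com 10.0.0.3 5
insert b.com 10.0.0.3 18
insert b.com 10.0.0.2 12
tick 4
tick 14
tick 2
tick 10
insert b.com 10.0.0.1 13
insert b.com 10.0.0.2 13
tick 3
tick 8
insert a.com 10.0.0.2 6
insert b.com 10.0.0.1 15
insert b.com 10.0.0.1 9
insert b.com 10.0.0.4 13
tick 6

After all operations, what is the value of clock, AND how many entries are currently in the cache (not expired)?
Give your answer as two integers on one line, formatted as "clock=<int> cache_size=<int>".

Answer: clock=50 cache_size=1

Derivation:
Op 1: insert a.com -> 10.0.0.1 (expiry=0+7=7). clock=0
Op 2: insert b.com -> 10.0.0.4 (expiry=0+7=7). clock=0
Op 3: insert a.com -> 10.0.0.1 (expiry=0+17=17). clock=0
Op 4: insert a.com -> 10.0.0.4 (expiry=0+8=8). clock=0
Op 5: tick 3 -> clock=3.
Op 6: insert a.com -> 10.0.0.3 (expiry=3+9=12). clock=3
Op 7: insert a.com -> 10.0.0.3 (expiry=3+13=16). clock=3
Op 8: insert b.com -> 10.0.0.1 (expiry=3+3=6). clock=3
Op 9: insert a.com -> 10.0.0.4 (expiry=3+10=13). clock=3
Op 10: insert b.com -> 10.0.0.3 (expiry=3+5=8). clock=3
Op 11: insert b.com -> 10.0.0.3 (expiry=3+18=21). clock=3
Op 12: insert b.com -> 10.0.0.2 (expiry=3+12=15). clock=3
Op 13: tick 4 -> clock=7.
Op 14: tick 14 -> clock=21. purged={a.com,b.com}
Op 15: tick 2 -> clock=23.
Op 16: tick 10 -> clock=33.
Op 17: insert b.com -> 10.0.0.1 (expiry=33+13=46). clock=33
Op 18: insert b.com -> 10.0.0.2 (expiry=33+13=46). clock=33
Op 19: tick 3 -> clock=36.
Op 20: tick 8 -> clock=44.
Op 21: insert a.com -> 10.0.0.2 (expiry=44+6=50). clock=44
Op 22: insert b.com -> 10.0.0.1 (expiry=44+15=59). clock=44
Op 23: insert b.com -> 10.0.0.1 (expiry=44+9=53). clock=44
Op 24: insert b.com -> 10.0.0.4 (expiry=44+13=57). clock=44
Op 25: tick 6 -> clock=50. purged={a.com}
Final clock = 50
Final cache (unexpired): {b.com} -> size=1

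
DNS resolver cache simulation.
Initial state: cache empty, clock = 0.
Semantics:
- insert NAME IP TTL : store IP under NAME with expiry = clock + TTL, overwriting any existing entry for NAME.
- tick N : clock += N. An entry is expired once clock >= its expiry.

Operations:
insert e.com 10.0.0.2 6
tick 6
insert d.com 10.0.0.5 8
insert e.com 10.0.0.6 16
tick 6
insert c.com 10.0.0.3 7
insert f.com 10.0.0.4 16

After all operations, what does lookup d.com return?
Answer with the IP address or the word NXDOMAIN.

Op 1: insert e.com -> 10.0.0.2 (expiry=0+6=6). clock=0
Op 2: tick 6 -> clock=6. purged={e.com}
Op 3: insert d.com -> 10.0.0.5 (expiry=6+8=14). clock=6
Op 4: insert e.com -> 10.0.0.6 (expiry=6+16=22). clock=6
Op 5: tick 6 -> clock=12.
Op 6: insert c.com -> 10.0.0.3 (expiry=12+7=19). clock=12
Op 7: insert f.com -> 10.0.0.4 (expiry=12+16=28). clock=12
lookup d.com: present, ip=10.0.0.5 expiry=14 > clock=12

Answer: 10.0.0.5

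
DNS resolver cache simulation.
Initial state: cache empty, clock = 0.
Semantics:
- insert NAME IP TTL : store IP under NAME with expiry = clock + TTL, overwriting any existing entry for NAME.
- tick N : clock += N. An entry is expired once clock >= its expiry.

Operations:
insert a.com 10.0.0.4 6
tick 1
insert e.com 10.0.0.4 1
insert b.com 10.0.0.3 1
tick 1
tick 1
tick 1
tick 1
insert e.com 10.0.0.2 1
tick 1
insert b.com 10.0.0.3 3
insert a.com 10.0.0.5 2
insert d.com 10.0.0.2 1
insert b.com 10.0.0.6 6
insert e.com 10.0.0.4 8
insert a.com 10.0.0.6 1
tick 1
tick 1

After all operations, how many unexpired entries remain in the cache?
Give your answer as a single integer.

Answer: 2

Derivation:
Op 1: insert a.com -> 10.0.0.4 (expiry=0+6=6). clock=0
Op 2: tick 1 -> clock=1.
Op 3: insert e.com -> 10.0.0.4 (expiry=1+1=2). clock=1
Op 4: insert b.com -> 10.0.0.3 (expiry=1+1=2). clock=1
Op 5: tick 1 -> clock=2. purged={b.com,e.com}
Op 6: tick 1 -> clock=3.
Op 7: tick 1 -> clock=4.
Op 8: tick 1 -> clock=5.
Op 9: insert e.com -> 10.0.0.2 (expiry=5+1=6). clock=5
Op 10: tick 1 -> clock=6. purged={a.com,e.com}
Op 11: insert b.com -> 10.0.0.3 (expiry=6+3=9). clock=6
Op 12: insert a.com -> 10.0.0.5 (expiry=6+2=8). clock=6
Op 13: insert d.com -> 10.0.0.2 (expiry=6+1=7). clock=6
Op 14: insert b.com -> 10.0.0.6 (expiry=6+6=12). clock=6
Op 15: insert e.com -> 10.0.0.4 (expiry=6+8=14). clock=6
Op 16: insert a.com -> 10.0.0.6 (expiry=6+1=7). clock=6
Op 17: tick 1 -> clock=7. purged={a.com,d.com}
Op 18: tick 1 -> clock=8.
Final cache (unexpired): {b.com,e.com} -> size=2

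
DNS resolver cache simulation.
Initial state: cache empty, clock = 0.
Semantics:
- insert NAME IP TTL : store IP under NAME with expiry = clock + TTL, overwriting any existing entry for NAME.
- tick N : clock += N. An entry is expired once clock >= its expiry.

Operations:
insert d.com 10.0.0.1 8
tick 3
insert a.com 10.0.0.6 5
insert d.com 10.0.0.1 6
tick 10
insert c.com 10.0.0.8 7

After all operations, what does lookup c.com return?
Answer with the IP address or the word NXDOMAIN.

Answer: 10.0.0.8

Derivation:
Op 1: insert d.com -> 10.0.0.1 (expiry=0+8=8). clock=0
Op 2: tick 3 -> clock=3.
Op 3: insert a.com -> 10.0.0.6 (expiry=3+5=8). clock=3
Op 4: insert d.com -> 10.0.0.1 (expiry=3+6=9). clock=3
Op 5: tick 10 -> clock=13. purged={a.com,d.com}
Op 6: insert c.com -> 10.0.0.8 (expiry=13+7=20). clock=13
lookup c.com: present, ip=10.0.0.8 expiry=20 > clock=13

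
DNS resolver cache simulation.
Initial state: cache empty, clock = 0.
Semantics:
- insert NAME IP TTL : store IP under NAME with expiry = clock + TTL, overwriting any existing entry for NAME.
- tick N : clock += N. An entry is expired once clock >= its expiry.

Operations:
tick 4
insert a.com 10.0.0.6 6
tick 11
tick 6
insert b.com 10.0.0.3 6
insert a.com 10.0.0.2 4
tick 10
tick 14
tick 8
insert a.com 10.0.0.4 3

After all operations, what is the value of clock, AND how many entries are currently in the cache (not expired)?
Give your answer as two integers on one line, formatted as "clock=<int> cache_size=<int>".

Op 1: tick 4 -> clock=4.
Op 2: insert a.com -> 10.0.0.6 (expiry=4+6=10). clock=4
Op 3: tick 11 -> clock=15. purged={a.com}
Op 4: tick 6 -> clock=21.
Op 5: insert b.com -> 10.0.0.3 (expiry=21+6=27). clock=21
Op 6: insert a.com -> 10.0.0.2 (expiry=21+4=25). clock=21
Op 7: tick 10 -> clock=31. purged={a.com,b.com}
Op 8: tick 14 -> clock=45.
Op 9: tick 8 -> clock=53.
Op 10: insert a.com -> 10.0.0.4 (expiry=53+3=56). clock=53
Final clock = 53
Final cache (unexpired): {a.com} -> size=1

Answer: clock=53 cache_size=1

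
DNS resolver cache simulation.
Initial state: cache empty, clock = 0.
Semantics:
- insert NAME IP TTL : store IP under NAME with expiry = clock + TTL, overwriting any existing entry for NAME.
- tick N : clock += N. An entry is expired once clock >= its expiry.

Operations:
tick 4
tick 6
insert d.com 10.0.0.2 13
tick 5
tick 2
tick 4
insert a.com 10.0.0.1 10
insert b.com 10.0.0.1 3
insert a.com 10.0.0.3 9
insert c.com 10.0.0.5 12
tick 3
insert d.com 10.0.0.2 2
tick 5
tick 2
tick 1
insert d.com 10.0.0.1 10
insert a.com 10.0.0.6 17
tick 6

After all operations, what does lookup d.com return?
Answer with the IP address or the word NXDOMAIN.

Op 1: tick 4 -> clock=4.
Op 2: tick 6 -> clock=10.
Op 3: insert d.com -> 10.0.0.2 (expiry=10+13=23). clock=10
Op 4: tick 5 -> clock=15.
Op 5: tick 2 -> clock=17.
Op 6: tick 4 -> clock=21.
Op 7: insert a.com -> 10.0.0.1 (expiry=21+10=31). clock=21
Op 8: insert b.com -> 10.0.0.1 (expiry=21+3=24). clock=21
Op 9: insert a.com -> 10.0.0.3 (expiry=21+9=30). clock=21
Op 10: insert c.com -> 10.0.0.5 (expiry=21+12=33). clock=21
Op 11: tick 3 -> clock=24. purged={b.com,d.com}
Op 12: insert d.com -> 10.0.0.2 (expiry=24+2=26). clock=24
Op 13: tick 5 -> clock=29. purged={d.com}
Op 14: tick 2 -> clock=31. purged={a.com}
Op 15: tick 1 -> clock=32.
Op 16: insert d.com -> 10.0.0.1 (expiry=32+10=42). clock=32
Op 17: insert a.com -> 10.0.0.6 (expiry=32+17=49). clock=32
Op 18: tick 6 -> clock=38. purged={c.com}
lookup d.com: present, ip=10.0.0.1 expiry=42 > clock=38

Answer: 10.0.0.1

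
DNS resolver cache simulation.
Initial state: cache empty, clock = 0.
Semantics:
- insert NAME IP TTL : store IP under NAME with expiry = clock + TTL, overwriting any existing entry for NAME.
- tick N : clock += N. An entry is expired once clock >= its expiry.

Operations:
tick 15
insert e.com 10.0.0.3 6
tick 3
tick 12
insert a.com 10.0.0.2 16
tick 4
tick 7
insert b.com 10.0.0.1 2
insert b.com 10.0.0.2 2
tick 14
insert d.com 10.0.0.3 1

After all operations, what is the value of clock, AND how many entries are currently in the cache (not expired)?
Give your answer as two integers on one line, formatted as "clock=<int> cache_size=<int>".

Op 1: tick 15 -> clock=15.
Op 2: insert e.com -> 10.0.0.3 (expiry=15+6=21). clock=15
Op 3: tick 3 -> clock=18.
Op 4: tick 12 -> clock=30. purged={e.com}
Op 5: insert a.com -> 10.0.0.2 (expiry=30+16=46). clock=30
Op 6: tick 4 -> clock=34.
Op 7: tick 7 -> clock=41.
Op 8: insert b.com -> 10.0.0.1 (expiry=41+2=43). clock=41
Op 9: insert b.com -> 10.0.0.2 (expiry=41+2=43). clock=41
Op 10: tick 14 -> clock=55. purged={a.com,b.com}
Op 11: insert d.com -> 10.0.0.3 (expiry=55+1=56). clock=55
Final clock = 55
Final cache (unexpired): {d.com} -> size=1

Answer: clock=55 cache_size=1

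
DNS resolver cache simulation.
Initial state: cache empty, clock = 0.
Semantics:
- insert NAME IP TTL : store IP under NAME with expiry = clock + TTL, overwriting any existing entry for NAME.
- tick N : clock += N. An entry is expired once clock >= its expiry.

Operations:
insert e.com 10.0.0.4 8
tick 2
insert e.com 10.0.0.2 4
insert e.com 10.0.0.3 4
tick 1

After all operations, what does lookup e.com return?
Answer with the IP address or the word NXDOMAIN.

Answer: 10.0.0.3

Derivation:
Op 1: insert e.com -> 10.0.0.4 (expiry=0+8=8). clock=0
Op 2: tick 2 -> clock=2.
Op 3: insert e.com -> 10.0.0.2 (expiry=2+4=6). clock=2
Op 4: insert e.com -> 10.0.0.3 (expiry=2+4=6). clock=2
Op 5: tick 1 -> clock=3.
lookup e.com: present, ip=10.0.0.3 expiry=6 > clock=3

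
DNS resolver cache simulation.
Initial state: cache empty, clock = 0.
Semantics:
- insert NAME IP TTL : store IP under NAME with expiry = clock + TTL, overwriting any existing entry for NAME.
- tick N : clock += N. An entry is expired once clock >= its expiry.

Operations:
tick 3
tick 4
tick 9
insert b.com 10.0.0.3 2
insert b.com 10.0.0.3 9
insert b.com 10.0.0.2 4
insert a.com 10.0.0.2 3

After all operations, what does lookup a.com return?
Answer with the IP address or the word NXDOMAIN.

Answer: 10.0.0.2

Derivation:
Op 1: tick 3 -> clock=3.
Op 2: tick 4 -> clock=7.
Op 3: tick 9 -> clock=16.
Op 4: insert b.com -> 10.0.0.3 (expiry=16+2=18). clock=16
Op 5: insert b.com -> 10.0.0.3 (expiry=16+9=25). clock=16
Op 6: insert b.com -> 10.0.0.2 (expiry=16+4=20). clock=16
Op 7: insert a.com -> 10.0.0.2 (expiry=16+3=19). clock=16
lookup a.com: present, ip=10.0.0.2 expiry=19 > clock=16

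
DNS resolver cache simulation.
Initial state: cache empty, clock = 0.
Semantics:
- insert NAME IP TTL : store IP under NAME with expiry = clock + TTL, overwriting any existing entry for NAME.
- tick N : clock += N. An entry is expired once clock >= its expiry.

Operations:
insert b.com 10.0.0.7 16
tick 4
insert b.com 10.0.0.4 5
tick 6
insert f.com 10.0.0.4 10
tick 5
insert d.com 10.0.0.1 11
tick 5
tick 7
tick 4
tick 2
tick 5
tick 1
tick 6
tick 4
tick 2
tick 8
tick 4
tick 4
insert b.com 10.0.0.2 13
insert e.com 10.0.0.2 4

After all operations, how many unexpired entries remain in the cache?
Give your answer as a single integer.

Answer: 2

Derivation:
Op 1: insert b.com -> 10.0.0.7 (expiry=0+16=16). clock=0
Op 2: tick 4 -> clock=4.
Op 3: insert b.com -> 10.0.0.4 (expiry=4+5=9). clock=4
Op 4: tick 6 -> clock=10. purged={b.com}
Op 5: insert f.com -> 10.0.0.4 (expiry=10+10=20). clock=10
Op 6: tick 5 -> clock=15.
Op 7: insert d.com -> 10.0.0.1 (expiry=15+11=26). clock=15
Op 8: tick 5 -> clock=20. purged={f.com}
Op 9: tick 7 -> clock=27. purged={d.com}
Op 10: tick 4 -> clock=31.
Op 11: tick 2 -> clock=33.
Op 12: tick 5 -> clock=38.
Op 13: tick 1 -> clock=39.
Op 14: tick 6 -> clock=45.
Op 15: tick 4 -> clock=49.
Op 16: tick 2 -> clock=51.
Op 17: tick 8 -> clock=59.
Op 18: tick 4 -> clock=63.
Op 19: tick 4 -> clock=67.
Op 20: insert b.com -> 10.0.0.2 (expiry=67+13=80). clock=67
Op 21: insert e.com -> 10.0.0.2 (expiry=67+4=71). clock=67
Final cache (unexpired): {b.com,e.com} -> size=2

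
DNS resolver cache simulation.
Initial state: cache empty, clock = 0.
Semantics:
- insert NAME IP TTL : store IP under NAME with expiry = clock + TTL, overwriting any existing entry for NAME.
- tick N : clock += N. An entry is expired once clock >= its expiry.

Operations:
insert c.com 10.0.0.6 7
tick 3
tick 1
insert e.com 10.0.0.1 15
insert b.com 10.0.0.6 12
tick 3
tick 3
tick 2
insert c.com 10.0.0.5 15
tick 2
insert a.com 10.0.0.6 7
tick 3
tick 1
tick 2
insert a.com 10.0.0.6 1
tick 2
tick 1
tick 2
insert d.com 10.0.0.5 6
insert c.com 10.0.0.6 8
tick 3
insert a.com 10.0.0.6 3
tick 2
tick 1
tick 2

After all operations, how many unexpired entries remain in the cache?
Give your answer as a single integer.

Answer: 0

Derivation:
Op 1: insert c.com -> 10.0.0.6 (expiry=0+7=7). clock=0
Op 2: tick 3 -> clock=3.
Op 3: tick 1 -> clock=4.
Op 4: insert e.com -> 10.0.0.1 (expiry=4+15=19). clock=4
Op 5: insert b.com -> 10.0.0.6 (expiry=4+12=16). clock=4
Op 6: tick 3 -> clock=7. purged={c.com}
Op 7: tick 3 -> clock=10.
Op 8: tick 2 -> clock=12.
Op 9: insert c.com -> 10.0.0.5 (expiry=12+15=27). clock=12
Op 10: tick 2 -> clock=14.
Op 11: insert a.com -> 10.0.0.6 (expiry=14+7=21). clock=14
Op 12: tick 3 -> clock=17. purged={b.com}
Op 13: tick 1 -> clock=18.
Op 14: tick 2 -> clock=20. purged={e.com}
Op 15: insert a.com -> 10.0.0.6 (expiry=20+1=21). clock=20
Op 16: tick 2 -> clock=22. purged={a.com}
Op 17: tick 1 -> clock=23.
Op 18: tick 2 -> clock=25.
Op 19: insert d.com -> 10.0.0.5 (expiry=25+6=31). clock=25
Op 20: insert c.com -> 10.0.0.6 (expiry=25+8=33). clock=25
Op 21: tick 3 -> clock=28.
Op 22: insert a.com -> 10.0.0.6 (expiry=28+3=31). clock=28
Op 23: tick 2 -> clock=30.
Op 24: tick 1 -> clock=31. purged={a.com,d.com}
Op 25: tick 2 -> clock=33. purged={c.com}
Final cache (unexpired): {} -> size=0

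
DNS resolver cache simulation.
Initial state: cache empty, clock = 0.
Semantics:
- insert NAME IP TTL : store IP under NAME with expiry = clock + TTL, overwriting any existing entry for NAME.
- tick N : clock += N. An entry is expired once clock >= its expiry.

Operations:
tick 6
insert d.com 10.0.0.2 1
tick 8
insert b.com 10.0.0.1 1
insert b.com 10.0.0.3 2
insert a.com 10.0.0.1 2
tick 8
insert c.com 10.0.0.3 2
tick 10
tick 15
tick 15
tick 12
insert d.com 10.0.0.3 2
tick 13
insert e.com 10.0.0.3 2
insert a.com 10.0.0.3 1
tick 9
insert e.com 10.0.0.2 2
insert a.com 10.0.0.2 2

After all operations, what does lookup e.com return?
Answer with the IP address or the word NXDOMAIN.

Answer: 10.0.0.2

Derivation:
Op 1: tick 6 -> clock=6.
Op 2: insert d.com -> 10.0.0.2 (expiry=6+1=7). clock=6
Op 3: tick 8 -> clock=14. purged={d.com}
Op 4: insert b.com -> 10.0.0.1 (expiry=14+1=15). clock=14
Op 5: insert b.com -> 10.0.0.3 (expiry=14+2=16). clock=14
Op 6: insert a.com -> 10.0.0.1 (expiry=14+2=16). clock=14
Op 7: tick 8 -> clock=22. purged={a.com,b.com}
Op 8: insert c.com -> 10.0.0.3 (expiry=22+2=24). clock=22
Op 9: tick 10 -> clock=32. purged={c.com}
Op 10: tick 15 -> clock=47.
Op 11: tick 15 -> clock=62.
Op 12: tick 12 -> clock=74.
Op 13: insert d.com -> 10.0.0.3 (expiry=74+2=76). clock=74
Op 14: tick 13 -> clock=87. purged={d.com}
Op 15: insert e.com -> 10.0.0.3 (expiry=87+2=89). clock=87
Op 16: insert a.com -> 10.0.0.3 (expiry=87+1=88). clock=87
Op 17: tick 9 -> clock=96. purged={a.com,e.com}
Op 18: insert e.com -> 10.0.0.2 (expiry=96+2=98). clock=96
Op 19: insert a.com -> 10.0.0.2 (expiry=96+2=98). clock=96
lookup e.com: present, ip=10.0.0.2 expiry=98 > clock=96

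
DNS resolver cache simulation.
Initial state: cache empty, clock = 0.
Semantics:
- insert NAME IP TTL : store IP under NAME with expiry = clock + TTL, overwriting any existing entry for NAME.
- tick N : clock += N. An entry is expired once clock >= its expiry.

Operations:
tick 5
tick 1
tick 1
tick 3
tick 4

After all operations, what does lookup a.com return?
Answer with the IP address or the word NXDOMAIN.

Op 1: tick 5 -> clock=5.
Op 2: tick 1 -> clock=6.
Op 3: tick 1 -> clock=7.
Op 4: tick 3 -> clock=10.
Op 5: tick 4 -> clock=14.
lookup a.com: not in cache (expired or never inserted)

Answer: NXDOMAIN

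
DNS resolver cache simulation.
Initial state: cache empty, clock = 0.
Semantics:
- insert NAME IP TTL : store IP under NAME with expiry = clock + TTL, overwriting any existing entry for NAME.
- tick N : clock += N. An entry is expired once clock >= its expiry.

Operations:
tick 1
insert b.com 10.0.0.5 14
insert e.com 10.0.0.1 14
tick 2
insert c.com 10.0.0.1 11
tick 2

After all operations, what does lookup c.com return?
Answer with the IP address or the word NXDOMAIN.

Op 1: tick 1 -> clock=1.
Op 2: insert b.com -> 10.0.0.5 (expiry=1+14=15). clock=1
Op 3: insert e.com -> 10.0.0.1 (expiry=1+14=15). clock=1
Op 4: tick 2 -> clock=3.
Op 5: insert c.com -> 10.0.0.1 (expiry=3+11=14). clock=3
Op 6: tick 2 -> clock=5.
lookup c.com: present, ip=10.0.0.1 expiry=14 > clock=5

Answer: 10.0.0.1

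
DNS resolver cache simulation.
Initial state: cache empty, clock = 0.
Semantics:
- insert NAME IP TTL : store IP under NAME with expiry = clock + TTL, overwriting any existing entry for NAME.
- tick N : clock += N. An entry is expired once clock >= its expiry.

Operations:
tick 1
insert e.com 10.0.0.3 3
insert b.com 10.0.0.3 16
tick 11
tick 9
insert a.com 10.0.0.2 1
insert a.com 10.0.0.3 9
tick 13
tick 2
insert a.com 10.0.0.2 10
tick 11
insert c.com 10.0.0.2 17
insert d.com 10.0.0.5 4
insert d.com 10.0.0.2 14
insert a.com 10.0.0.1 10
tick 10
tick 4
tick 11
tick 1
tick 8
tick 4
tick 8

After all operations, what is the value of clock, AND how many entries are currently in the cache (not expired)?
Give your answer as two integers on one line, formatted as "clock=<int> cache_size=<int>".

Op 1: tick 1 -> clock=1.
Op 2: insert e.com -> 10.0.0.3 (expiry=1+3=4). clock=1
Op 3: insert b.com -> 10.0.0.3 (expiry=1+16=17). clock=1
Op 4: tick 11 -> clock=12. purged={e.com}
Op 5: tick 9 -> clock=21. purged={b.com}
Op 6: insert a.com -> 10.0.0.2 (expiry=21+1=22). clock=21
Op 7: insert a.com -> 10.0.0.3 (expiry=21+9=30). clock=21
Op 8: tick 13 -> clock=34. purged={a.com}
Op 9: tick 2 -> clock=36.
Op 10: insert a.com -> 10.0.0.2 (expiry=36+10=46). clock=36
Op 11: tick 11 -> clock=47. purged={a.com}
Op 12: insert c.com -> 10.0.0.2 (expiry=47+17=64). clock=47
Op 13: insert d.com -> 10.0.0.5 (expiry=47+4=51). clock=47
Op 14: insert d.com -> 10.0.0.2 (expiry=47+14=61). clock=47
Op 15: insert a.com -> 10.0.0.1 (expiry=47+10=57). clock=47
Op 16: tick 10 -> clock=57. purged={a.com}
Op 17: tick 4 -> clock=61. purged={d.com}
Op 18: tick 11 -> clock=72. purged={c.com}
Op 19: tick 1 -> clock=73.
Op 20: tick 8 -> clock=81.
Op 21: tick 4 -> clock=85.
Op 22: tick 8 -> clock=93.
Final clock = 93
Final cache (unexpired): {} -> size=0

Answer: clock=93 cache_size=0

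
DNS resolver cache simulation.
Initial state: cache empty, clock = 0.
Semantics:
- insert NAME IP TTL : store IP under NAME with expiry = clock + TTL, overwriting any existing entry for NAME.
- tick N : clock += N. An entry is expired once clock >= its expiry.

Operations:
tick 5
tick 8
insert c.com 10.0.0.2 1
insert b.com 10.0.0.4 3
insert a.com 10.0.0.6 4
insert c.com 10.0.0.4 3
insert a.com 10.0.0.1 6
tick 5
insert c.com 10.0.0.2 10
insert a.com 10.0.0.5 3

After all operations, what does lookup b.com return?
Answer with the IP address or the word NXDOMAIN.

Answer: NXDOMAIN

Derivation:
Op 1: tick 5 -> clock=5.
Op 2: tick 8 -> clock=13.
Op 3: insert c.com -> 10.0.0.2 (expiry=13+1=14). clock=13
Op 4: insert b.com -> 10.0.0.4 (expiry=13+3=16). clock=13
Op 5: insert a.com -> 10.0.0.6 (expiry=13+4=17). clock=13
Op 6: insert c.com -> 10.0.0.4 (expiry=13+3=16). clock=13
Op 7: insert a.com -> 10.0.0.1 (expiry=13+6=19). clock=13
Op 8: tick 5 -> clock=18. purged={b.com,c.com}
Op 9: insert c.com -> 10.0.0.2 (expiry=18+10=28). clock=18
Op 10: insert a.com -> 10.0.0.5 (expiry=18+3=21). clock=18
lookup b.com: not in cache (expired or never inserted)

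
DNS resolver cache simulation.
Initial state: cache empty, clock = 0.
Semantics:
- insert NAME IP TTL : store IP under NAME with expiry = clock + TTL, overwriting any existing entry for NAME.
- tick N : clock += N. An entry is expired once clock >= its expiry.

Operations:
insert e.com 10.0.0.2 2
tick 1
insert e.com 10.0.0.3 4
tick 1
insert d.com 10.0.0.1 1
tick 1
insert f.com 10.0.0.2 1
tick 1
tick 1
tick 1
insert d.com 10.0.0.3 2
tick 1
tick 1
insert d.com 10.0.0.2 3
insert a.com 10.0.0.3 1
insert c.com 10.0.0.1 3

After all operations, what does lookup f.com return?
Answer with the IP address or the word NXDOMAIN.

Op 1: insert e.com -> 10.0.0.2 (expiry=0+2=2). clock=0
Op 2: tick 1 -> clock=1.
Op 3: insert e.com -> 10.0.0.3 (expiry=1+4=5). clock=1
Op 4: tick 1 -> clock=2.
Op 5: insert d.com -> 10.0.0.1 (expiry=2+1=3). clock=2
Op 6: tick 1 -> clock=3. purged={d.com}
Op 7: insert f.com -> 10.0.0.2 (expiry=3+1=4). clock=3
Op 8: tick 1 -> clock=4. purged={f.com}
Op 9: tick 1 -> clock=5. purged={e.com}
Op 10: tick 1 -> clock=6.
Op 11: insert d.com -> 10.0.0.3 (expiry=6+2=8). clock=6
Op 12: tick 1 -> clock=7.
Op 13: tick 1 -> clock=8. purged={d.com}
Op 14: insert d.com -> 10.0.0.2 (expiry=8+3=11). clock=8
Op 15: insert a.com -> 10.0.0.3 (expiry=8+1=9). clock=8
Op 16: insert c.com -> 10.0.0.1 (expiry=8+3=11). clock=8
lookup f.com: not in cache (expired or never inserted)

Answer: NXDOMAIN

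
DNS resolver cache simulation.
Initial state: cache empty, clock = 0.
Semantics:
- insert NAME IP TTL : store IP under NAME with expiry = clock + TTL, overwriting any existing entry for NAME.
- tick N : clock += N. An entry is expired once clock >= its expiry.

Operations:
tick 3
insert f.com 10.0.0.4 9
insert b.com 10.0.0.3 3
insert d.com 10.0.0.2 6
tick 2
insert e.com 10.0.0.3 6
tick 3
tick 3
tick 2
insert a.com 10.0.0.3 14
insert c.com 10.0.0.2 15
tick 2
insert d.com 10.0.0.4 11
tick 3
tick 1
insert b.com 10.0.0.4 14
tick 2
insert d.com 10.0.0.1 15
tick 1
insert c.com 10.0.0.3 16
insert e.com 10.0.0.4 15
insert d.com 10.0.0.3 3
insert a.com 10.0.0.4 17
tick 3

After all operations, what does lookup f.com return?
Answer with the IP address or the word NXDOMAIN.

Op 1: tick 3 -> clock=3.
Op 2: insert f.com -> 10.0.0.4 (expiry=3+9=12). clock=3
Op 3: insert b.com -> 10.0.0.3 (expiry=3+3=6). clock=3
Op 4: insert d.com -> 10.0.0.2 (expiry=3+6=9). clock=3
Op 5: tick 2 -> clock=5.
Op 6: insert e.com -> 10.0.0.3 (expiry=5+6=11). clock=5
Op 7: tick 3 -> clock=8. purged={b.com}
Op 8: tick 3 -> clock=11. purged={d.com,e.com}
Op 9: tick 2 -> clock=13. purged={f.com}
Op 10: insert a.com -> 10.0.0.3 (expiry=13+14=27). clock=13
Op 11: insert c.com -> 10.0.0.2 (expiry=13+15=28). clock=13
Op 12: tick 2 -> clock=15.
Op 13: insert d.com -> 10.0.0.4 (expiry=15+11=26). clock=15
Op 14: tick 3 -> clock=18.
Op 15: tick 1 -> clock=19.
Op 16: insert b.com -> 10.0.0.4 (expiry=19+14=33). clock=19
Op 17: tick 2 -> clock=21.
Op 18: insert d.com -> 10.0.0.1 (expiry=21+15=36). clock=21
Op 19: tick 1 -> clock=22.
Op 20: insert c.com -> 10.0.0.3 (expiry=22+16=38). clock=22
Op 21: insert e.com -> 10.0.0.4 (expiry=22+15=37). clock=22
Op 22: insert d.com -> 10.0.0.3 (expiry=22+3=25). clock=22
Op 23: insert a.com -> 10.0.0.4 (expiry=22+17=39). clock=22
Op 24: tick 3 -> clock=25. purged={d.com}
lookup f.com: not in cache (expired or never inserted)

Answer: NXDOMAIN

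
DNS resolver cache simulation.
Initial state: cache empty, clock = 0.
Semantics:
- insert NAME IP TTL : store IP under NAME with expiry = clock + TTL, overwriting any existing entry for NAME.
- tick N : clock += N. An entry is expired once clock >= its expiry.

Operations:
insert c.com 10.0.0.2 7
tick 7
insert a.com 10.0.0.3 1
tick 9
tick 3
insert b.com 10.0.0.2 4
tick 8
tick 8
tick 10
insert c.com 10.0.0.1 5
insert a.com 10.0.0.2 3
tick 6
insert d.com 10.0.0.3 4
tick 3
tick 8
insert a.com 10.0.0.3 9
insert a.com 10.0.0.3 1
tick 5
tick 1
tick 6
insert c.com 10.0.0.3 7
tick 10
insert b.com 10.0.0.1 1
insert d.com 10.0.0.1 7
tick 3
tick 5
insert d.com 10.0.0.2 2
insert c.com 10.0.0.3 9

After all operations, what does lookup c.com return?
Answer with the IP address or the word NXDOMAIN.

Op 1: insert c.com -> 10.0.0.2 (expiry=0+7=7). clock=0
Op 2: tick 7 -> clock=7. purged={c.com}
Op 3: insert a.com -> 10.0.0.3 (expiry=7+1=8). clock=7
Op 4: tick 9 -> clock=16. purged={a.com}
Op 5: tick 3 -> clock=19.
Op 6: insert b.com -> 10.0.0.2 (expiry=19+4=23). clock=19
Op 7: tick 8 -> clock=27. purged={b.com}
Op 8: tick 8 -> clock=35.
Op 9: tick 10 -> clock=45.
Op 10: insert c.com -> 10.0.0.1 (expiry=45+5=50). clock=45
Op 11: insert a.com -> 10.0.0.2 (expiry=45+3=48). clock=45
Op 12: tick 6 -> clock=51. purged={a.com,c.com}
Op 13: insert d.com -> 10.0.0.3 (expiry=51+4=55). clock=51
Op 14: tick 3 -> clock=54.
Op 15: tick 8 -> clock=62. purged={d.com}
Op 16: insert a.com -> 10.0.0.3 (expiry=62+9=71). clock=62
Op 17: insert a.com -> 10.0.0.3 (expiry=62+1=63). clock=62
Op 18: tick 5 -> clock=67. purged={a.com}
Op 19: tick 1 -> clock=68.
Op 20: tick 6 -> clock=74.
Op 21: insert c.com -> 10.0.0.3 (expiry=74+7=81). clock=74
Op 22: tick 10 -> clock=84. purged={c.com}
Op 23: insert b.com -> 10.0.0.1 (expiry=84+1=85). clock=84
Op 24: insert d.com -> 10.0.0.1 (expiry=84+7=91). clock=84
Op 25: tick 3 -> clock=87. purged={b.com}
Op 26: tick 5 -> clock=92. purged={d.com}
Op 27: insert d.com -> 10.0.0.2 (expiry=92+2=94). clock=92
Op 28: insert c.com -> 10.0.0.3 (expiry=92+9=101). clock=92
lookup c.com: present, ip=10.0.0.3 expiry=101 > clock=92

Answer: 10.0.0.3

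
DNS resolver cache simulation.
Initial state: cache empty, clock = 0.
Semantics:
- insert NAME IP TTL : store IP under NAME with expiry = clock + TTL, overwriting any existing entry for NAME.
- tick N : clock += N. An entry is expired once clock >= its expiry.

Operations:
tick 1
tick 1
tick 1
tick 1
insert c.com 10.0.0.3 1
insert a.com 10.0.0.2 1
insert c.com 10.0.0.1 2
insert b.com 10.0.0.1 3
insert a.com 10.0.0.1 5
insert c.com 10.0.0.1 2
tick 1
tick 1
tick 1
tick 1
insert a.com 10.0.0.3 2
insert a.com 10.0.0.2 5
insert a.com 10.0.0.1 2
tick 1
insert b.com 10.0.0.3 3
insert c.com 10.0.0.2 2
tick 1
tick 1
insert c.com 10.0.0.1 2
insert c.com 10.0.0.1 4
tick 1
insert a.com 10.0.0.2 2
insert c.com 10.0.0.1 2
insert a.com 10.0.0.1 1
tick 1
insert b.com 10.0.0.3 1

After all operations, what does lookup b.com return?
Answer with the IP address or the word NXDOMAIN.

Answer: 10.0.0.3

Derivation:
Op 1: tick 1 -> clock=1.
Op 2: tick 1 -> clock=2.
Op 3: tick 1 -> clock=3.
Op 4: tick 1 -> clock=4.
Op 5: insert c.com -> 10.0.0.3 (expiry=4+1=5). clock=4
Op 6: insert a.com -> 10.0.0.2 (expiry=4+1=5). clock=4
Op 7: insert c.com -> 10.0.0.1 (expiry=4+2=6). clock=4
Op 8: insert b.com -> 10.0.0.1 (expiry=4+3=7). clock=4
Op 9: insert a.com -> 10.0.0.1 (expiry=4+5=9). clock=4
Op 10: insert c.com -> 10.0.0.1 (expiry=4+2=6). clock=4
Op 11: tick 1 -> clock=5.
Op 12: tick 1 -> clock=6. purged={c.com}
Op 13: tick 1 -> clock=7. purged={b.com}
Op 14: tick 1 -> clock=8.
Op 15: insert a.com -> 10.0.0.3 (expiry=8+2=10). clock=8
Op 16: insert a.com -> 10.0.0.2 (expiry=8+5=13). clock=8
Op 17: insert a.com -> 10.0.0.1 (expiry=8+2=10). clock=8
Op 18: tick 1 -> clock=9.
Op 19: insert b.com -> 10.0.0.3 (expiry=9+3=12). clock=9
Op 20: insert c.com -> 10.0.0.2 (expiry=9+2=11). clock=9
Op 21: tick 1 -> clock=10. purged={a.com}
Op 22: tick 1 -> clock=11. purged={c.com}
Op 23: insert c.com -> 10.0.0.1 (expiry=11+2=13). clock=11
Op 24: insert c.com -> 10.0.0.1 (expiry=11+4=15). clock=11
Op 25: tick 1 -> clock=12. purged={b.com}
Op 26: insert a.com -> 10.0.0.2 (expiry=12+2=14). clock=12
Op 27: insert c.com -> 10.0.0.1 (expiry=12+2=14). clock=12
Op 28: insert a.com -> 10.0.0.1 (expiry=12+1=13). clock=12
Op 29: tick 1 -> clock=13. purged={a.com}
Op 30: insert b.com -> 10.0.0.3 (expiry=13+1=14). clock=13
lookup b.com: present, ip=10.0.0.3 expiry=14 > clock=13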